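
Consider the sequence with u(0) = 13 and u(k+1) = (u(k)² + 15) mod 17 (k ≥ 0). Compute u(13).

u(0) = 13,  u(1) = 14,  u(2) = 7,  u(3) = 13.
The sequence repeats with period 3.
So u(13) = u(0 + ((13-0) mod 3)) = u(1) = 14.

14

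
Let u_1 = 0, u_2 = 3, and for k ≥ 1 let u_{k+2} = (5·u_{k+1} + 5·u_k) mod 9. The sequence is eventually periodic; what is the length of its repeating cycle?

3

Computing terms: u_1 = 0; u_2 = 3; u_3 = 6; u_4 = 0; u_5 = 3.
Since (u_4, u_5) = (u_1, u_2) = (0, 3) (two consecutive terms determine the rest), the sequence is periodic with period 3.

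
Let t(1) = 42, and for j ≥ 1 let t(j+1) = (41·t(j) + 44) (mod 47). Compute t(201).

32

Computing terms: t(1) = 42,  t(2) = 27,  t(3) = 23,  t(4) = 0,  t(5) = 44,  t(6) = 15,  t(7) = 1,  t(8) = 38,  t(9) = 4,  t(10) = 20,  t(11) = 18,  t(12) = 30,  t(13) = 5,  t(14) = 14,  t(15) = 7,  t(16) = 2,  t(17) = 32,  t(18) = 40,  t(19) = 39,  t(20) = 45,  t(21) = 9,  t(22) = 37,  t(23) = 10,  t(24) = 31,  t(25) = 46,  t(26) = 3,  t(27) = 26,  t(28) = 29,  t(29) = 11,  t(30) = 25,  t(31) = 35,  t(32) = 22,  t(33) = 6,  t(34) = 8,  t(35) = 43,  t(36) = 21,  t(37) = 12,  t(38) = 19,  t(39) = 24,  t(40) = 41,  t(41) = 33,  t(42) = 34,  t(43) = 28,  t(44) = 17,  t(45) = 36,  t(46) = 16,  t(47) = 42.
The sequence repeats with period 46.
So t(201) = t(1 + ((201-1) mod 46)) = t(17) = 32.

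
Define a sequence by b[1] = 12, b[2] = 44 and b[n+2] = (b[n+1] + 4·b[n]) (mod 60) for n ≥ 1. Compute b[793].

Computing terms: b[1] = 12; b[2] = 44; b[3] = 32; b[4] = 28; b[5] = 36; b[6] = 28; b[7] = 52; b[8] = 44; b[9] = 12; b[10] = 8; b[11] = 56; b[12] = 28; b[13] = 12; b[14] = 4; b[15] = 52; b[16] = 8; b[17] = 36; b[18] = 8; b[19] = 32; b[20] = 4; b[21] = 12; b[22] = 28; b[23] = 16; b[24] = 8; b[25] = 12; b[26] = 44.
Since (b[25], b[26]) = (b[1], b[2]) = (12, 44) (two consecutive terms determine the rest), the sequence is periodic with period 24.
So b[793] = b[1 + ((793-1) mod 24)] = b[1] = 12.

12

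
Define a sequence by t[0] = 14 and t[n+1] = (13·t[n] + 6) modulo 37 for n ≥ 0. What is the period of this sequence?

36

We have t[0] = 14,  t[1] = 3,  t[2] = 8,  t[3] = 36,  t[4] = 30,  t[5] = 26,  t[6] = 11,  t[7] = 1,  t[8] = 19,  t[9] = 31,  t[10] = 2,  t[11] = 32,  t[12] = 15,  t[13] = 16,  t[14] = 29,  t[15] = 13,  t[16] = 27,  t[17] = 24,  t[18] = 22,  t[19] = 33,  t[20] = 28,  t[21] = 0,  t[22] = 6,  t[23] = 10,  t[24] = 25,  t[25] = 35,  t[26] = 17,  t[27] = 5,  t[28] = 34,  t[29] = 4,  t[30] = 21,  t[31] = 20,  t[32] = 7,  t[33] = 23,  t[34] = 9,  t[35] = 12,  t[36] = 14.
The sequence repeats with period 36.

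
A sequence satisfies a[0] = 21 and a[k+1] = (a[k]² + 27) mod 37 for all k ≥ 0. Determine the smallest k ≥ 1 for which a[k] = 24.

1

Listing terms: a[0] = 21,  a[1] = 24,  a[2] = 11,  a[3] = 0,  a[4] = 27,  a[5] = 16,  a[6] = 24.
Since a[6] = a[1] = 24, the sequence is eventually periodic: after a pre-period of length 1 it cycles with period 5.
The value 24 first appears (with k ≥ 1) at a[1].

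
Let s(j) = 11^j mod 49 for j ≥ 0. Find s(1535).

23

s(0) = 1,  s(1) = 11,  s(2) = 23,  s(3) = 8,  s(4) = 39,  s(5) = 37,  s(6) = 15,  s(7) = 18,  s(8) = 2,  s(9) = 22,  s(10) = 46,  s(11) = 16,  s(12) = 29,  s(13) = 25,  s(14) = 30,  s(15) = 36,  s(16) = 4,  s(17) = 44,  s(18) = 43,  s(19) = 32,  s(20) = 9,  s(21) = 1.
Since s(21) = s(0) = 1, the sequence is periodic with period 21.
So s(1535) = s(0 + ((1535-0) mod 21)) = s(2) = 23.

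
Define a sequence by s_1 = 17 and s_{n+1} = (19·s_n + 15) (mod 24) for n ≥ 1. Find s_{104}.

14

Computing terms: s_1 = 17; s_2 = 2; s_3 = 5; s_4 = 14; s_5 = 17.
Since s_5 = s_1 = 17, the sequence is periodic with period 4.
(104 - 1) mod 4 = 3, so s_{104} = s_4 = 14.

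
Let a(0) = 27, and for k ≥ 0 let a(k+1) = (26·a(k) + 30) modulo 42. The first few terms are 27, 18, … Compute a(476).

We have a(0) = 27,  a(1) = 18,  a(2) = 36,  a(3) = 0,  a(4) = 30,  a(5) = 12,  a(6) = 6,  a(7) = 18.
Since a(7) = a(1) = 18, the sequence is eventually periodic: after a pre-period of length 1 it cycles with period 6.
For k ≥ 1, a(k) depends only on (k - 1) mod 6. (476 - 1) mod 6 = 1, so a(476) = a(2) = 36.

36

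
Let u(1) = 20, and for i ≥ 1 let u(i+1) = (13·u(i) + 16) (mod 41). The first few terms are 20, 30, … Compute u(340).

We have u(1) = 20, u(2) = 30, u(3) = 37, u(4) = 5, u(5) = 40, u(6) = 3, u(7) = 14, u(8) = 34, u(9) = 7, u(10) = 25, u(11) = 13, u(12) = 21, u(13) = 2, u(14) = 1, u(15) = 29, u(16) = 24, u(17) = 0, u(18) = 16, u(19) = 19, u(20) = 17, u(21) = 32, u(22) = 22, u(23) = 15, u(24) = 6, u(25) = 12, u(26) = 8, u(27) = 38, u(28) = 18, u(29) = 4, u(30) = 27, u(31) = 39, u(32) = 31, u(33) = 9, u(34) = 10, u(35) = 23, u(36) = 28, u(37) = 11, u(38) = 36, u(39) = 33, u(40) = 35, u(41) = 20.
The sequence repeats with period 40.
(340 - 1) mod 40 = 19, so u(340) = u(20) = 17.

17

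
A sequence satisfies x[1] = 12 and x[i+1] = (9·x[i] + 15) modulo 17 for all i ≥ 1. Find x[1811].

0

Listing terms: x[1] = 12,  x[2] = 4,  x[3] = 0,  x[4] = 15,  x[5] = 14,  x[6] = 5,  x[7] = 9,  x[8] = 11,  x[9] = 12.
Since x[9] = x[1] = 12, the sequence is periodic with period 8.
So x[1811] = x[1 + ((1811-1) mod 8)] = x[3] = 0.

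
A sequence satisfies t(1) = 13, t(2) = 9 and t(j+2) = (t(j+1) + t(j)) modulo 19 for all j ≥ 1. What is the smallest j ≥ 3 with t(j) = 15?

5

t(1) = 13; t(2) = 9; t(3) = 3; t(4) = 12; t(5) = 15; t(6) = 8; t(7) = 4; t(8) = 12; t(9) = 16; t(10) = 9; t(11) = 6; t(12) = 15; t(13) = 2; t(14) = 17; t(15) = 0; t(16) = 17; t(17) = 17; t(18) = 15; t(19) = 13; t(20) = 9.
The sequence repeats with period 18.
The value 15 first appears (with j ≥ 3) at t(5).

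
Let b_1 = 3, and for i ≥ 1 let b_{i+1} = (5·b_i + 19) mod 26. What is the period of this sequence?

4

We have b_1 = 3, b_2 = 8, b_3 = 7, b_4 = 2, b_5 = 3.
The sequence repeats with period 4.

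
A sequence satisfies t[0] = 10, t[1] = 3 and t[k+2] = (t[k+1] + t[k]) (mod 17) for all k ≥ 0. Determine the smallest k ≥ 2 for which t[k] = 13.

Listing terms: t[0] = 10; t[1] = 3; t[2] = 13; t[3] = 16; t[4] = 12; t[5] = 11; t[6] = 6; t[7] = 0; t[8] = 6; t[9] = 6; t[10] = 12; t[11] = 1; t[12] = 13; t[13] = 14; t[14] = 10; t[15] = 7; t[16] = 0; t[17] = 7; t[18] = 7; t[19] = 14; t[20] = 4; t[21] = 1; t[22] = 5; t[23] = 6; t[24] = 11; t[25] = 0; t[26] = 11; t[27] = 11; t[28] = 5; t[29] = 16; t[30] = 4; t[31] = 3; t[32] = 7; t[33] = 10; t[34] = 0; t[35] = 10; t[36] = 10; t[37] = 3.
The sequence repeats with period 36.
The value 13 first appears (with k ≥ 2) at t[2].

2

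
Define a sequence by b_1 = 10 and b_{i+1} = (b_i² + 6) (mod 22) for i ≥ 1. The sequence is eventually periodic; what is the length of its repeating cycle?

Computing terms: b_1 = 10,  b_2 = 18,  b_3 = 0,  b_4 = 6,  b_5 = 20,  b_6 = 10.
The sequence repeats with period 5.

5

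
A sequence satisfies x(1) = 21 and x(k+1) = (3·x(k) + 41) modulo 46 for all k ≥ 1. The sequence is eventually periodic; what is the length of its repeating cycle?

22

Listing terms: x(1) = 21,  x(2) = 12,  x(3) = 31,  x(4) = 42,  x(5) = 29,  x(6) = 36,  x(7) = 11,  x(8) = 28,  x(9) = 33,  x(10) = 2,  x(11) = 1,  x(12) = 44,  x(13) = 35,  x(14) = 8,  x(15) = 19,  x(16) = 6,  x(17) = 13,  x(18) = 34,  x(19) = 5,  x(20) = 10,  x(21) = 25,  x(22) = 24,  x(23) = 21.
Since x(23) = x(1) = 21, the sequence is periodic with period 22.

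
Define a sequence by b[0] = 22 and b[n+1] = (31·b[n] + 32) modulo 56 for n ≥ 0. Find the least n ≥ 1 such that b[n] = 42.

b[0] = 22,  b[1] = 42,  b[2] = 46,  b[3] = 2,  b[4] = 38,  b[5] = 34,  b[6] = 22.
Since b[6] = b[0] = 22, the sequence is periodic with period 6.
The value 42 first appears (with n ≥ 1) at b[1].

1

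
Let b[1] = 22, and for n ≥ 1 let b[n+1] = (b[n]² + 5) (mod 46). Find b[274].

We have b[1] = 22; b[2] = 29; b[3] = 18; b[4] = 7; b[5] = 8; b[6] = 23; b[7] = 28; b[8] = 7.
Since b[8] = b[4] = 7, the sequence is eventually periodic: after a pre-period of length 3 it cycles with period 4.
For n ≥ 4, b[n] depends only on (n - 4) mod 4. (274 - 4) mod 4 = 2, so b[274] = b[6] = 23.

23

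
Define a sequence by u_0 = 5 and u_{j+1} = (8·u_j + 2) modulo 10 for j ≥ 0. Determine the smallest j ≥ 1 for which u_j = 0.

Computing terms: u_0 = 5; u_1 = 2; u_2 = 8; u_3 = 6; u_4 = 0; u_5 = 2.
Since u_5 = u_1 = 2, the sequence is eventually periodic: after a pre-period of length 1 it cycles with period 4.
The value 0 first appears (with j ≥ 1) at u_4.

4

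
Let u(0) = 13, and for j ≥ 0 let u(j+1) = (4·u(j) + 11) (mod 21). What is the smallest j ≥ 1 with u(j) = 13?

3

Listing terms: u(0) = 13, u(1) = 0, u(2) = 11, u(3) = 13.
Since u(3) = u(0) = 13, the sequence is periodic with period 3.
The value 13 next appears (with j ≥ 1) at u(3).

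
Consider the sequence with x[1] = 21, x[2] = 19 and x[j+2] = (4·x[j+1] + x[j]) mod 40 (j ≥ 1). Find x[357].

x[1] = 21, x[2] = 19, x[3] = 17, x[4] = 7, x[5] = 5, x[6] = 27, x[7] = 33, x[8] = 39, x[9] = 29, x[10] = 35, x[11] = 9, x[12] = 31, x[13] = 13, x[14] = 3, x[15] = 25, x[16] = 23, x[17] = 37, x[18] = 11, x[19] = 1, x[20] = 15, x[21] = 21, x[22] = 19.
The sequence repeats with period 20.
So x[357] = x[1 + ((357-1) mod 20)] = x[17] = 37.

37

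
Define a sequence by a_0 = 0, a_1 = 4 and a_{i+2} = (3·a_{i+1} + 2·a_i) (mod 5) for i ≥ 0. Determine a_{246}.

0

Listing terms: a_0 = 0,  a_1 = 4,  a_2 = 2,  a_3 = 4,  a_4 = 1,  a_5 = 1,  a_6 = 0,  a_7 = 2,  a_8 = 1,  a_9 = 2,  a_{10} = 3,  a_{11} = 3,  a_{12} = 0,  a_{13} = 1,  a_{14} = 3,  a_{15} = 1,  a_{16} = 4,  a_{17} = 4,  a_{18} = 0,  a_{19} = 3,  a_{20} = 4,  a_{21} = 3,  a_{22} = 2,  a_{23} = 2,  a_{24} = 0,  a_{25} = 4.
The sequence repeats with period 24.
(246 - 0) mod 24 = 6, so a_{246} = a_6 = 0.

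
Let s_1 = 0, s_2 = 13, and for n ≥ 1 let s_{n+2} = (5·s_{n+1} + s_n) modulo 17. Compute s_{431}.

3

We have s_1 = 0,  s_2 = 13,  s_3 = 14,  s_4 = 15,  s_5 = 4,  s_6 = 1,  s_7 = 9,  s_8 = 12,  s_9 = 1,  s_{10} = 0,  s_{11} = 1,  s_{12} = 5,  s_{13} = 9,  s_{14} = 16,  s_{15} = 4,  s_{16} = 2,  s_{17} = 14,  s_{18} = 4,  s_{19} = 0,  s_{20} = 4,  s_{21} = 3,  s_{22} = 2,  s_{23} = 13,  s_{24} = 16,  s_{25} = 8,  s_{26} = 5,  s_{27} = 16,  s_{28} = 0,  s_{29} = 16,  s_{30} = 12,  s_{31} = 8,  s_{32} = 1,  s_{33} = 13,  s_{34} = 15,  s_{35} = 3,  s_{36} = 13,  s_{37} = 0,  s_{38} = 13.
Since (s_{37}, s_{38}) = (s_1, s_2) = (0, 13) (two consecutive terms determine the rest), the sequence is periodic with period 36.
(431 - 1) mod 36 = 34, so s_{431} = s_{35} = 3.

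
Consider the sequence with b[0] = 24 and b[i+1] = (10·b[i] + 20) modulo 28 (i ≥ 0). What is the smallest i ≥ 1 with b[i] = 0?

4

Computing terms: b[0] = 24; b[1] = 8; b[2] = 16; b[3] = 12; b[4] = 0; b[5] = 20; b[6] = 24.
The sequence repeats with period 6.
The value 0 first appears (with i ≥ 1) at b[4].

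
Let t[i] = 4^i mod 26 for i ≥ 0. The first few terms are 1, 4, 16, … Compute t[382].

Computing terms: t[0] = 1; t[1] = 4; t[2] = 16; t[3] = 12; t[4] = 22; t[5] = 10; t[6] = 14; t[7] = 4.
Since t[7] = t[1] = 4, the sequence is eventually periodic: after a pre-period of length 1 it cycles with period 6.
For i ≥ 1, t[i] depends only on (i - 1) mod 6. (382 - 1) mod 6 = 3, so t[382] = t[4] = 22.

22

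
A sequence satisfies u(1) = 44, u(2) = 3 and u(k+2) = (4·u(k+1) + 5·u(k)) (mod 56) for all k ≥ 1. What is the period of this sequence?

12

Computing terms: u(1) = 44,  u(2) = 3,  u(3) = 8,  u(4) = 47,  u(5) = 4,  u(6) = 27,  u(7) = 16,  u(8) = 31,  u(9) = 36,  u(10) = 19,  u(11) = 32,  u(12) = 55,  u(13) = 44,  u(14) = 3.
The sequence repeats with period 12.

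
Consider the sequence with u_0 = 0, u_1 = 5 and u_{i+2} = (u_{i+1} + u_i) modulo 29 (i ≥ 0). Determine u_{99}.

Computing terms: u_0 = 0,  u_1 = 5,  u_2 = 5,  u_3 = 10,  u_4 = 15,  u_5 = 25,  u_6 = 11,  u_7 = 7,  u_8 = 18,  u_9 = 25,  u_{10} = 14,  u_{11} = 10,  u_{12} = 24,  u_{13} = 5,  u_{14} = 0,  u_{15} = 5.
Since (u_{14}, u_{15}) = (u_0, u_1) = (0, 5) (two consecutive terms determine the rest), the sequence is periodic with period 14.
So u_{99} = u_{0 + ((99-0) mod 14)} = u_1 = 5.

5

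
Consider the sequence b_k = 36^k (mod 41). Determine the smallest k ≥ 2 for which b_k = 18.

Listing terms: b_1 = 36; b_2 = 25; b_3 = 39; b_4 = 10; b_5 = 32; b_6 = 4; b_7 = 21; b_8 = 18; b_9 = 33; b_{10} = 40; b_{11} = 5; b_{12} = 16; b_{13} = 2; b_{14} = 31; b_{15} = 9; b_{16} = 37; b_{17} = 20; b_{18} = 23; b_{19} = 8; b_{20} = 1; b_{21} = 36.
The sequence repeats with period 20.
The value 18 first appears (with k ≥ 2) at b_8.

8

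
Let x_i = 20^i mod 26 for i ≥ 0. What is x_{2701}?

Computing terms: x_0 = 1, x_1 = 20, x_2 = 10, x_3 = 18, x_4 = 22, x_5 = 24, x_6 = 12, x_7 = 6, x_8 = 16, x_9 = 8, x_{10} = 4, x_{11} = 2, x_{12} = 14, x_{13} = 20.
Since x_{13} = x_1 = 20, the sequence is eventually periodic: after a pre-period of length 1 it cycles with period 12.
For i ≥ 1, x_i depends only on (i - 1) mod 12. (2701 - 1) mod 12 = 0, so x_{2701} = x_1 = 20.

20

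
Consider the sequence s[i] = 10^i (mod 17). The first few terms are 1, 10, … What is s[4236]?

Listing terms: s[0] = 1, s[1] = 10, s[2] = 15, s[3] = 14, s[4] = 4, s[5] = 6, s[6] = 9, s[7] = 5, s[8] = 16, s[9] = 7, s[10] = 2, s[11] = 3, s[12] = 13, s[13] = 11, s[14] = 8, s[15] = 12, s[16] = 1.
The sequence repeats with period 16.
So s[4236] = s[0 + ((4236-0) mod 16)] = s[12] = 13.

13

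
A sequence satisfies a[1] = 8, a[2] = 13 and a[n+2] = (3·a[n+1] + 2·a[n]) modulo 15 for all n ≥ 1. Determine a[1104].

We have a[1] = 8,  a[2] = 13,  a[3] = 10,  a[4] = 11,  a[5] = 8,  a[6] = 1,  a[7] = 4,  a[8] = 14,  a[9] = 5,  a[10] = 13,  a[11] = 4,  a[12] = 8,  a[13] = 2,  a[14] = 7,  a[15] = 10,  a[16] = 14,  a[17] = 2,  a[18] = 4,  a[19] = 1,  a[20] = 11,  a[21] = 5,  a[22] = 7,  a[23] = 1,  a[24] = 2,  a[25] = 8,  a[26] = 13.
The sequence repeats with period 24.
So a[1104] = a[1 + ((1104-1) mod 24)] = a[24] = 2.

2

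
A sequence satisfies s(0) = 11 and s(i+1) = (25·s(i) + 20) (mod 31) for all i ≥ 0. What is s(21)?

11

s(0) = 11,  s(1) = 16,  s(2) = 17,  s(3) = 11.
Since s(3) = s(0) = 11, the sequence is periodic with period 3.
(21 - 0) mod 3 = 0, so s(21) = s(0) = 11.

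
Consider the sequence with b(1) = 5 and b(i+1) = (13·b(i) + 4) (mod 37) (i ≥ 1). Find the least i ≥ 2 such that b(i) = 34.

32

b(1) = 5,  b(2) = 32,  b(3) = 13,  b(4) = 25,  b(5) = 33,  b(6) = 26,  b(7) = 9,  b(8) = 10,  b(9) = 23,  b(10) = 7,  b(11) = 21,  b(12) = 18,  b(13) = 16,  b(14) = 27,  b(15) = 22,  b(16) = 31,  b(17) = 0,  b(18) = 4,  b(19) = 19,  b(20) = 29,  b(21) = 11,  b(22) = 36,  b(23) = 28,  b(24) = 35,  b(25) = 15,  b(26) = 14,  b(27) = 1,  b(28) = 17,  b(29) = 3,  b(30) = 6,  b(31) = 8,  b(32) = 34,  b(33) = 2,  b(34) = 30,  b(35) = 24,  b(36) = 20,  b(37) = 5.
The sequence repeats with period 36.
The value 34 first appears (with i ≥ 2) at b(32).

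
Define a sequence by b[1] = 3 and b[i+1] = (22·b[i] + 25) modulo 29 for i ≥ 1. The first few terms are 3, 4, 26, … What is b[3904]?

6

Listing terms: b[1] = 3, b[2] = 4, b[3] = 26, b[4] = 17, b[5] = 22, b[6] = 16, b[7] = 0, b[8] = 25, b[9] = 24, b[10] = 2, b[11] = 11, b[12] = 6, b[13] = 12, b[14] = 28, b[15] = 3.
The sequence repeats with period 14.
So b[3904] = b[1 + ((3904-1) mod 14)] = b[12] = 6.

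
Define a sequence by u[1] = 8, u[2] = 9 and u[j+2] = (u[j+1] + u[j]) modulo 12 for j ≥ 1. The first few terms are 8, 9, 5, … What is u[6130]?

u[1] = 8,  u[2] = 9,  u[3] = 5,  u[4] = 2,  u[5] = 7,  u[6] = 9,  u[7] = 4,  u[8] = 1,  u[9] = 5,  u[10] = 6,  u[11] = 11,  u[12] = 5,  u[13] = 4,  u[14] = 9,  u[15] = 1,  u[16] = 10,  u[17] = 11,  u[18] = 9,  u[19] = 8,  u[20] = 5,  u[21] = 1,  u[22] = 6,  u[23] = 7,  u[24] = 1,  u[25] = 8,  u[26] = 9.
Since (u[25], u[26]) = (u[1], u[2]) = (8, 9) (two consecutive terms determine the rest), the sequence is periodic with period 24.
(6130 - 1) mod 24 = 9, so u[6130] = u[10] = 6.

6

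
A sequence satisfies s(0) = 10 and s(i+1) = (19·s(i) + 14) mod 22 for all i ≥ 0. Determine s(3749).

16

s(0) = 10, s(1) = 6, s(2) = 18, s(3) = 4, s(4) = 2, s(5) = 8, s(6) = 12, s(7) = 0, s(8) = 14, s(9) = 16, s(10) = 10.
Since s(10) = s(0) = 10, the sequence is periodic with period 10.
(3749 - 0) mod 10 = 9, so s(3749) = s(9) = 16.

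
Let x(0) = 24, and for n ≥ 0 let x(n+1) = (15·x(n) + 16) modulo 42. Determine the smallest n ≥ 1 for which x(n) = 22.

6

Listing terms: x(0) = 24,  x(1) = 40,  x(2) = 28,  x(3) = 16,  x(4) = 4,  x(5) = 34,  x(6) = 22,  x(7) = 10,  x(8) = 40.
Since x(8) = x(1) = 40, the sequence is eventually periodic: after a pre-period of length 1 it cycles with period 7.
The value 22 first appears (with n ≥ 1) at x(6).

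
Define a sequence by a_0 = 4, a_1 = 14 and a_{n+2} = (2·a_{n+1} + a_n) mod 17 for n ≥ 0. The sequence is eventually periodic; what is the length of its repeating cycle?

We have a_0 = 4; a_1 = 14; a_2 = 15; a_3 = 10; a_4 = 1; a_5 = 12; a_6 = 8; a_7 = 11; a_8 = 13; a_9 = 3; a_{10} = 2; a_{11} = 7; a_{12} = 16; a_{13} = 5; a_{14} = 9; a_{15} = 6; a_{16} = 4; a_{17} = 14.
Since (a_{16}, a_{17}) = (a_0, a_1) = (4, 14) (two consecutive terms determine the rest), the sequence is periodic with period 16.

16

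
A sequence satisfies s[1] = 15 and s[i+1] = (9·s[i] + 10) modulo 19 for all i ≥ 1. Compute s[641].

Computing terms: s[1] = 15, s[2] = 12, s[3] = 4, s[4] = 8, s[5] = 6, s[6] = 7, s[7] = 16, s[8] = 2, s[9] = 9, s[10] = 15.
Since s[10] = s[1] = 15, the sequence is periodic with period 9.
(641 - 1) mod 9 = 1, so s[641] = s[2] = 12.

12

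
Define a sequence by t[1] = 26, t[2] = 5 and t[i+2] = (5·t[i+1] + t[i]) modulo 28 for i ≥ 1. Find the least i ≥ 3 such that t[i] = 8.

4

We have t[1] = 26, t[2] = 5, t[3] = 23, t[4] = 8, t[5] = 7, t[6] = 15, t[7] = 26, t[8] = 5.
Since (t[7], t[8]) = (t[1], t[2]) = (26, 5) (two consecutive terms determine the rest), the sequence is periodic with period 6.
The value 8 first appears (with i ≥ 3) at t[4].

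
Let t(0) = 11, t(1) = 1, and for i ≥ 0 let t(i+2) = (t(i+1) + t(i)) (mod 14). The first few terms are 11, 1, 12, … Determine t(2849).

8

We have t(0) = 11,  t(1) = 1,  t(2) = 12,  t(3) = 13,  t(4) = 11,  t(5) = 10,  t(6) = 7,  t(7) = 3,  t(8) = 10,  t(9) = 13,  t(10) = 9,  t(11) = 8,  t(12) = 3,  t(13) = 11,  t(14) = 0,  t(15) = 11,  t(16) = 11,  t(17) = 8,  t(18) = 5,  t(19) = 13,  t(20) = 4,  t(21) = 3,  t(22) = 7,  t(23) = 10,  t(24) = 3,  t(25) = 13,  t(26) = 2,  t(27) = 1,  t(28) = 3,  t(29) = 4,  t(30) = 7,  t(31) = 11,  t(32) = 4,  t(33) = 1,  t(34) = 5,  t(35) = 6,  t(36) = 11,  t(37) = 3,  t(38) = 0,  t(39) = 3,  t(40) = 3,  t(41) = 6,  t(42) = 9,  t(43) = 1,  t(44) = 10,  t(45) = 11,  t(46) = 7,  t(47) = 4,  t(48) = 11,  t(49) = 1.
Since (t(48), t(49)) = (t(0), t(1)) = (11, 1) (two consecutive terms determine the rest), the sequence is periodic with period 48.
So t(2849) = t(0 + ((2849-0) mod 48)) = t(17) = 8.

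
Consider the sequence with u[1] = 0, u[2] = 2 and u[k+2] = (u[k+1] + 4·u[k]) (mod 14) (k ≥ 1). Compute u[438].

u[1] = 0,  u[2] = 2,  u[3] = 2,  u[4] = 10,  u[5] = 4,  u[6] = 2,  u[7] = 4,  u[8] = 12,  u[9] = 0,  u[10] = 6,  u[11] = 6,  u[12] = 2,  u[13] = 12,  u[14] = 6,  u[15] = 12,  u[16] = 8,  u[17] = 0,  u[18] = 4,  u[19] = 4,  u[20] = 6,  u[21] = 8,  u[22] = 4,  u[23] = 8,  u[24] = 10,  u[25] = 0,  u[26] = 12,  u[27] = 12,  u[28] = 4,  u[29] = 10,  u[30] = 12,  u[31] = 10,  u[32] = 2,  u[33] = 0,  u[34] = 8,  u[35] = 8,  u[36] = 12,  u[37] = 2,  u[38] = 8,  u[39] = 2,  u[40] = 6,  u[41] = 0,  u[42] = 10,  u[43] = 10,  u[44] = 8,  u[45] = 6,  u[46] = 10,  u[47] = 6,  u[48] = 4,  u[49] = 0,  u[50] = 2.
The sequence repeats with period 48.
So u[438] = u[1 + ((438-1) mod 48)] = u[6] = 2.

2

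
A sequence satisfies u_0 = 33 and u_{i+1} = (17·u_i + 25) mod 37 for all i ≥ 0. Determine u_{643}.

u_0 = 33,  u_1 = 31,  u_2 = 34,  u_3 = 11,  u_4 = 27,  u_5 = 3,  u_6 = 2,  u_7 = 22,  u_8 = 29,  u_9 = 0,  u_{10} = 25,  u_{11} = 6,  u_{12} = 16,  u_{13} = 1,  u_{14} = 5,  u_{15} = 36,  u_{16} = 8,  u_{17} = 13,  u_{18} = 24,  u_{19} = 26,  u_{20} = 23,  u_{21} = 9,  u_{22} = 30,  u_{23} = 17,  u_{24} = 18,  u_{25} = 35,  u_{26} = 28,  u_{27} = 20,  u_{28} = 32,  u_{29} = 14,  u_{30} = 4,  u_{31} = 19,  u_{32} = 15,  u_{33} = 21,  u_{34} = 12,  u_{35} = 7,  u_{36} = 33.
Since u_{36} = u_0 = 33, the sequence is periodic with period 36.
(643 - 0) mod 36 = 31, so u_{643} = u_{31} = 19.

19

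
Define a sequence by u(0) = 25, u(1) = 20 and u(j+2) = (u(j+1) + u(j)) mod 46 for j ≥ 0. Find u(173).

9

Computing terms: u(0) = 25; u(1) = 20; u(2) = 45; u(3) = 19; u(4) = 18; u(5) = 37; u(6) = 9; u(7) = 0; u(8) = 9; u(9) = 9; u(10) = 18; u(11) = 27; u(12) = 45; u(13) = 26; u(14) = 25; u(15) = 5; u(16) = 30; u(17) = 35; u(18) = 19; u(19) = 8; u(20) = 27; u(21) = 35; u(22) = 16; u(23) = 5; u(24) = 21; u(25) = 26; u(26) = 1; u(27) = 27; u(28) = 28; u(29) = 9; u(30) = 37; u(31) = 0; u(32) = 37; u(33) = 37; u(34) = 28; u(35) = 19; u(36) = 1; u(37) = 20; u(38) = 21; u(39) = 41; u(40) = 16; u(41) = 11; u(42) = 27; u(43) = 38; u(44) = 19; u(45) = 11; u(46) = 30; u(47) = 41; u(48) = 25; u(49) = 20.
Since (u(48), u(49)) = (u(0), u(1)) = (25, 20) (two consecutive terms determine the rest), the sequence is periodic with period 48.
So u(173) = u(0 + ((173-0) mod 48)) = u(29) = 9.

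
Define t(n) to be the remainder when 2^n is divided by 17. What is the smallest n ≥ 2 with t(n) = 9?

7

Computing terms: t(1) = 2; t(2) = 4; t(3) = 8; t(4) = 16; t(5) = 15; t(6) = 13; t(7) = 9; t(8) = 1; t(9) = 2.
Since t(9) = t(1) = 2, the sequence is periodic with period 8.
The value 9 first appears (with n ≥ 2) at t(7).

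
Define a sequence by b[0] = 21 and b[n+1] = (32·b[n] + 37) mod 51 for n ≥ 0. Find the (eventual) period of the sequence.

8

Listing terms: b[0] = 21; b[1] = 46; b[2] = 30; b[3] = 28; b[4] = 15; b[5] = 7; b[6] = 6; b[7] = 25; b[8] = 21.
Since b[8] = b[0] = 21, the sequence is periodic with period 8.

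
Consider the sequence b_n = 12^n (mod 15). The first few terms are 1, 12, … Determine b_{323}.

3

Listing terms: b_0 = 1,  b_1 = 12,  b_2 = 9,  b_3 = 3,  b_4 = 6,  b_5 = 12.
Since b_5 = b_1 = 12, the sequence is eventually periodic: after a pre-period of length 1 it cycles with period 4.
For n ≥ 1, b_n depends only on (n - 1) mod 4. (323 - 1) mod 4 = 2, so b_{323} = b_3 = 3.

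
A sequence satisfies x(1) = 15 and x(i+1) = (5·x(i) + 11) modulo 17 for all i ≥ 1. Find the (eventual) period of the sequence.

16

Listing terms: x(1) = 15, x(2) = 1, x(3) = 16, x(4) = 6, x(5) = 7, x(6) = 12, x(7) = 3, x(8) = 9, x(9) = 5, x(10) = 2, x(11) = 4, x(12) = 14, x(13) = 13, x(14) = 8, x(15) = 0, x(16) = 11, x(17) = 15.
The sequence repeats with period 16.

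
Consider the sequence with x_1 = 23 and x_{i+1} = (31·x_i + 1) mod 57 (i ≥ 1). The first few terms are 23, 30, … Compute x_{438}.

x_1 = 23; x_2 = 30; x_3 = 19; x_4 = 20; x_5 = 51; x_6 = 43; x_7 = 23.
Since x_7 = x_1 = 23, the sequence is periodic with period 6.
(438 - 1) mod 6 = 5, so x_{438} = x_6 = 43.

43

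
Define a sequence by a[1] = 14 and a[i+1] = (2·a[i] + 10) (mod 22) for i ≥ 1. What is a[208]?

We have a[1] = 14, a[2] = 16, a[3] = 20, a[4] = 6, a[5] = 0, a[6] = 10, a[7] = 8, a[8] = 4, a[9] = 18, a[10] = 2, a[11] = 14.
The sequence repeats with period 10.
So a[208] = a[1 + ((208-1) mod 10)] = a[8] = 4.

4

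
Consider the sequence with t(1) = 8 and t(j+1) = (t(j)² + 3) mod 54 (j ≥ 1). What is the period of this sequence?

We have t(1) = 8,  t(2) = 13,  t(3) = 10,  t(4) = 49,  t(5) = 28,  t(6) = 31,  t(7) = 46,  t(8) = 13.
Since t(8) = t(2) = 13, the sequence is eventually periodic: after a pre-period of length 1 it cycles with period 6.

6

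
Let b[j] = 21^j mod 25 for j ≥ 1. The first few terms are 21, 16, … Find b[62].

16

b[1] = 21; b[2] = 16; b[3] = 11; b[4] = 6; b[5] = 1; b[6] = 21.
Since b[6] = b[1] = 21, the sequence is periodic with period 5.
(62 - 1) mod 5 = 1, so b[62] = b[2] = 16.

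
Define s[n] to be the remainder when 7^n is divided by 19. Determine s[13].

Computing terms: s[0] = 1, s[1] = 7, s[2] = 11, s[3] = 1.
The sequence repeats with period 3.
So s[13] = s[0 + ((13-0) mod 3)] = s[1] = 7.

7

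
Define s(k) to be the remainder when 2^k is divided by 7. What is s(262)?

s(0) = 1; s(1) = 2; s(2) = 4; s(3) = 1.
Since s(3) = s(0) = 1, the sequence is periodic with period 3.
(262 - 0) mod 3 = 1, so s(262) = s(1) = 2.

2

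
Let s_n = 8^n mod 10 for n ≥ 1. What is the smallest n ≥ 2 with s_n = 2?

3

Computing terms: s_1 = 8,  s_2 = 4,  s_3 = 2,  s_4 = 6,  s_5 = 8.
The sequence repeats with period 4.
The value 2 first appears (with n ≥ 2) at s_3.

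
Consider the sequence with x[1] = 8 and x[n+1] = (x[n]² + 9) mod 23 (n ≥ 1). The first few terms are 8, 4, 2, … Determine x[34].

10

x[1] = 8,  x[2] = 4,  x[3] = 2,  x[4] = 13,  x[5] = 17,  x[6] = 22,  x[7] = 10,  x[8] = 17.
Since x[8] = x[5] = 17, the sequence is eventually periodic: after a pre-period of length 4 it cycles with period 3.
For n ≥ 5, x[n] depends only on (n - 5) mod 3. (34 - 5) mod 3 = 2, so x[34] = x[7] = 10.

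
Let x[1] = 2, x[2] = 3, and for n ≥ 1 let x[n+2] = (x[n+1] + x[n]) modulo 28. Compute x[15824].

15

We have x[1] = 2, x[2] = 3, x[3] = 5, x[4] = 8, x[5] = 13, x[6] = 21, x[7] = 6, x[8] = 27, x[9] = 5, x[10] = 4, x[11] = 9, x[12] = 13, x[13] = 22, x[14] = 7, x[15] = 1, x[16] = 8, x[17] = 9, x[18] = 17, x[19] = 26, x[20] = 15, x[21] = 13, x[22] = 0, x[23] = 13, x[24] = 13, x[25] = 26, x[26] = 11, x[27] = 9, x[28] = 20, x[29] = 1, x[30] = 21, x[31] = 22, x[32] = 15, x[33] = 9, x[34] = 24, x[35] = 5, x[36] = 1, x[37] = 6, x[38] = 7, x[39] = 13, x[40] = 20, x[41] = 5, x[42] = 25, x[43] = 2, x[44] = 27, x[45] = 1, x[46] = 0, x[47] = 1, x[48] = 1, x[49] = 2, x[50] = 3.
The sequence repeats with period 48.
So x[15824] = x[1 + ((15824-1) mod 48)] = x[32] = 15.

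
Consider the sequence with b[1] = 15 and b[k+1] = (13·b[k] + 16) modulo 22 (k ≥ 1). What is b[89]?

We have b[1] = 15,  b[2] = 13,  b[3] = 9,  b[4] = 1,  b[5] = 7,  b[6] = 19,  b[7] = 21,  b[8] = 3,  b[9] = 11,  b[10] = 5,  b[11] = 15.
Since b[11] = b[1] = 15, the sequence is periodic with period 10.
(89 - 1) mod 10 = 8, so b[89] = b[9] = 11.

11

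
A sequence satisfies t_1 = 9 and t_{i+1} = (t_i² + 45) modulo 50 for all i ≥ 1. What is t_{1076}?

t_1 = 9,  t_2 = 26,  t_3 = 21,  t_4 = 36,  t_5 = 41,  t_6 = 26.
Since t_6 = t_2 = 26, the sequence is eventually periodic: after a pre-period of length 1 it cycles with period 4.
For i ≥ 2, t_i depends only on (i - 2) mod 4. (1076 - 2) mod 4 = 2, so t_{1076} = t_4 = 36.

36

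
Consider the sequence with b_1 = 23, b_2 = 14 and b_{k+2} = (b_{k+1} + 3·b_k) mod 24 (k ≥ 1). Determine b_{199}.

23

Listing terms: b_1 = 23; b_2 = 14; b_3 = 11; b_4 = 5; b_5 = 14; b_6 = 5; b_7 = 23; b_8 = 14.
The sequence repeats with period 6.
So b_{199} = b_{1 + ((199-1) mod 6)} = b_1 = 23.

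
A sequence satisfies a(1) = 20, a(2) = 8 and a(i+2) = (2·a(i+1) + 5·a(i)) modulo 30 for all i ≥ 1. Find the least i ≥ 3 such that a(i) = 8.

We have a(1) = 20,  a(2) = 8,  a(3) = 26,  a(4) = 2,  a(5) = 14,  a(6) = 8,  a(7) = 26.
Since (a(6), a(7)) = (a(2), a(3)) = (8, 26) (two consecutive terms determine the rest), the sequence is eventually periodic: after a pre-period of length 1 it cycles with period 4.
The value 8 next appears (with i ≥ 3) at a(6).

6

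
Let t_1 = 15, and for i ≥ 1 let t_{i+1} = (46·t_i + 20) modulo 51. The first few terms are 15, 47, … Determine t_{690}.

t_1 = 15,  t_2 = 47,  t_3 = 40,  t_4 = 24,  t_5 = 2,  t_6 = 10,  t_7 = 21,  t_8 = 17,  t_9 = 37,  t_{10} = 39,  t_{11} = 29,  t_{12} = 28,  t_{13} = 33,  t_{14} = 8,  t_{15} = 31,  t_{16} = 18,  t_{17} = 32,  t_{18} = 13,  t_{19} = 6,  t_{20} = 41,  t_{21} = 19,  t_{22} = 27,  t_{23} = 38,  t_{24} = 34,  t_{25} = 3,  t_{26} = 5,  t_{27} = 46,  t_{28} = 45,  t_{29} = 50,  t_{30} = 25,  t_{31} = 48,  t_{32} = 35,  t_{33} = 49,  t_{34} = 30,  t_{35} = 23,  t_{36} = 7,  t_{37} = 36,  t_{38} = 44,  t_{39} = 4,  t_{40} = 0,  t_{41} = 20,  t_{42} = 22,  t_{43} = 12,  t_{44} = 11,  t_{45} = 16,  t_{46} = 42,  t_{47} = 14,  t_{48} = 1,  t_{49} = 15.
The sequence repeats with period 48.
So t_{690} = t_{1 + ((690-1) mod 48)} = t_{18} = 13.

13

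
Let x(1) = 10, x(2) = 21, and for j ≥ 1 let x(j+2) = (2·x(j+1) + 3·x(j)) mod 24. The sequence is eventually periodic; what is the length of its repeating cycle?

We have x(1) = 10, x(2) = 21, x(3) = 0, x(4) = 15, x(5) = 6, x(6) = 9, x(7) = 12, x(8) = 3, x(9) = 18, x(10) = 21, x(11) = 0.
Since (x(10), x(11)) = (x(2), x(3)) = (21, 0) (two consecutive terms determine the rest), the sequence is eventually periodic: after a pre-period of length 1 it cycles with period 8.

8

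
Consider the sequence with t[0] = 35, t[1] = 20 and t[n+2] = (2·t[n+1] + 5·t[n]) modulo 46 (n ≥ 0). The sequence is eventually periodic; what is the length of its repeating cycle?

Computing terms: t[0] = 35, t[1] = 20, t[2] = 31, t[3] = 24, t[4] = 19, t[5] = 20, t[6] = 43, t[7] = 2, t[8] = 35, t[9] = 34, t[10] = 13, t[11] = 12, t[12] = 43, t[13] = 8, t[14] = 1, t[15] = 42, t[16] = 43, t[17] = 20, t[18] = 25, t[19] = 12, t[20] = 11, t[21] = 36, t[22] = 35, t[23] = 20.
The sequence repeats with period 22.

22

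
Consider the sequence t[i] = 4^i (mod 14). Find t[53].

We have t[1] = 4, t[2] = 2, t[3] = 8, t[4] = 4.
Since t[4] = t[1] = 4, the sequence is periodic with period 3.
So t[53] = t[1 + ((53-1) mod 3)] = t[2] = 2.

2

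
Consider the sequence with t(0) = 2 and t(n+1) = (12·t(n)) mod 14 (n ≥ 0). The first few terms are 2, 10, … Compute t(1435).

10

Computing terms: t(0) = 2,  t(1) = 10,  t(2) = 8,  t(3) = 12,  t(4) = 4,  t(5) = 6,  t(6) = 2.
The sequence repeats with period 6.
So t(1435) = t(0 + ((1435-0) mod 6)) = t(1) = 10.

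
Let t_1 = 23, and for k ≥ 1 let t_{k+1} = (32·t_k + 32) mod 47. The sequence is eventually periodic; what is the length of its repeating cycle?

Listing terms: t_1 = 23, t_2 = 16, t_3 = 27, t_4 = 3, t_5 = 34, t_6 = 39, t_7 = 11, t_8 = 8, t_9 = 6, t_{10} = 36, t_{11} = 9, t_{12} = 38, t_{13} = 26, t_{14} = 18, t_{15} = 44, t_{16} = 30, t_{17} = 5, t_{18} = 4, t_{19} = 19, t_{20} = 29, t_{21} = 20, t_{22} = 14, t_{23} = 10, t_{24} = 23.
Since t_{24} = t_1 = 23, the sequence is periodic with period 23.

23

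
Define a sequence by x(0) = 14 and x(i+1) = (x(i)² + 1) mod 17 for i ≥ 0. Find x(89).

x(0) = 14,  x(1) = 10,  x(2) = 16,  x(3) = 2,  x(4) = 5,  x(5) = 9,  x(6) = 14.
The sequence repeats with period 6.
So x(89) = x(0 + ((89-0) mod 6)) = x(5) = 9.

9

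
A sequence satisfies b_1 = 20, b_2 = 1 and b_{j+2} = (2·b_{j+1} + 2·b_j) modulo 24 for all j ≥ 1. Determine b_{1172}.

16

b_1 = 20,  b_2 = 1,  b_3 = 18,  b_4 = 14,  b_5 = 16,  b_6 = 12,  b_7 = 8,  b_8 = 16,  b_9 = 0,  b_{10} = 8,  b_{11} = 16.
Since (b_{10}, b_{11}) = (b_7, b_8) = (8, 16) (two consecutive terms determine the rest), the sequence is eventually periodic: after a pre-period of length 6 it cycles with period 3.
For j ≥ 7, b_j depends only on (j - 7) mod 3. (1172 - 7) mod 3 = 1, so b_{1172} = b_8 = 16.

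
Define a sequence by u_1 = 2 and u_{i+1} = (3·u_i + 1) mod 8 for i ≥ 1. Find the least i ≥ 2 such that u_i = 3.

Listing terms: u_1 = 2; u_2 = 7; u_3 = 6; u_4 = 3; u_5 = 2.
Since u_5 = u_1 = 2, the sequence is periodic with period 4.
The value 3 first appears (with i ≥ 2) at u_4.

4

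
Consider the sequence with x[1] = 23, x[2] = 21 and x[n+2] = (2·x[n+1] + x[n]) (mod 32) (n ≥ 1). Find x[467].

1

We have x[1] = 23,  x[2] = 21,  x[3] = 1,  x[4] = 23,  x[5] = 15,  x[6] = 21,  x[7] = 25,  x[8] = 7,  x[9] = 7,  x[10] = 21,  x[11] = 17,  x[12] = 23,  x[13] = 31,  x[14] = 21,  x[15] = 9,  x[16] = 7,  x[17] = 23,  x[18] = 21.
Since (x[17], x[18]) = (x[1], x[2]) = (23, 21) (two consecutive terms determine the rest), the sequence is periodic with period 16.
So x[467] = x[1 + ((467-1) mod 16)] = x[3] = 1.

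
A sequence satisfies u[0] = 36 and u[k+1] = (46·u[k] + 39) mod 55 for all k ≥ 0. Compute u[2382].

19

Listing terms: u[0] = 36; u[1] = 45; u[2] = 19; u[3] = 33; u[4] = 17; u[5] = 51; u[6] = 20; u[7] = 24; u[8] = 43; u[9] = 37; u[10] = 36.
The sequence repeats with period 10.
So u[2382] = u[0 + ((2382-0) mod 10)] = u[2] = 19.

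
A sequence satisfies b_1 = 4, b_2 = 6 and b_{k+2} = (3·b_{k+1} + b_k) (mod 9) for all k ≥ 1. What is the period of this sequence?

6

Listing terms: b_1 = 4; b_2 = 6; b_3 = 4; b_4 = 0; b_5 = 4; b_6 = 3; b_7 = 4; b_8 = 6.
Since (b_7, b_8) = (b_1, b_2) = (4, 6) (two consecutive terms determine the rest), the sequence is periodic with period 6.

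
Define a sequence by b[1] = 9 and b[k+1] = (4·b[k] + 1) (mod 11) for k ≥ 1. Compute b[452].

Computing terms: b[1] = 9,  b[2] = 4,  b[3] = 6,  b[4] = 3,  b[5] = 2,  b[6] = 9.
Since b[6] = b[1] = 9, the sequence is periodic with period 5.
So b[452] = b[1 + ((452-1) mod 5)] = b[2] = 4.

4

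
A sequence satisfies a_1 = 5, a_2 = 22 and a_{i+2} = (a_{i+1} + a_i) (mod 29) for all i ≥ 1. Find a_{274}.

7

a_1 = 5,  a_2 = 22,  a_3 = 27,  a_4 = 20,  a_5 = 18,  a_6 = 9,  a_7 = 27,  a_8 = 7,  a_9 = 5,  a_{10} = 12,  a_{11} = 17,  a_{12} = 0,  a_{13} = 17,  a_{14} = 17,  a_{15} = 5,  a_{16} = 22.
The sequence repeats with period 14.
(274 - 1) mod 14 = 7, so a_{274} = a_8 = 7.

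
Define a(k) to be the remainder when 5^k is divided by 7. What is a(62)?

4

Listing terms: a(0) = 1, a(1) = 5, a(2) = 4, a(3) = 6, a(4) = 2, a(5) = 3, a(6) = 1.
The sequence repeats with period 6.
(62 - 0) mod 6 = 2, so a(62) = a(2) = 4.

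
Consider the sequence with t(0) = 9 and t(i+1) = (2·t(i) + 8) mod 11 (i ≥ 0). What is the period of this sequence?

10

We have t(0) = 9, t(1) = 4, t(2) = 5, t(3) = 7, t(4) = 0, t(5) = 8, t(6) = 2, t(7) = 1, t(8) = 10, t(9) = 6, t(10) = 9.
Since t(10) = t(0) = 9, the sequence is periodic with period 10.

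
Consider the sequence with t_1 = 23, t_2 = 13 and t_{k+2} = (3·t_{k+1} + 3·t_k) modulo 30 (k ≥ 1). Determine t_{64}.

3

Listing terms: t_1 = 23, t_2 = 13, t_3 = 18, t_4 = 3, t_5 = 3, t_6 = 18, t_7 = 3.
Since (t_6, t_7) = (t_3, t_4) = (18, 3) (two consecutive terms determine the rest), the sequence is eventually periodic: after a pre-period of length 2 it cycles with period 3.
For k ≥ 3, t_k depends only on (k - 3) mod 3. (64 - 3) mod 3 = 1, so t_{64} = t_4 = 3.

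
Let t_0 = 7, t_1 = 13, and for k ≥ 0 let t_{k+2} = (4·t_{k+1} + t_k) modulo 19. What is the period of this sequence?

Listing terms: t_0 = 7, t_1 = 13, t_2 = 2, t_3 = 2, t_4 = 10, t_5 = 4, t_6 = 7, t_7 = 13.
Since (t_6, t_7) = (t_0, t_1) = (7, 13) (two consecutive terms determine the rest), the sequence is periodic with period 6.

6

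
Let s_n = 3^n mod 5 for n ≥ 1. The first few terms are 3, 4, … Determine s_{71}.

2

Computing terms: s_1 = 3, s_2 = 4, s_3 = 2, s_4 = 1, s_5 = 3.
Since s_5 = s_1 = 3, the sequence is periodic with period 4.
(71 - 1) mod 4 = 2, so s_{71} = s_3 = 2.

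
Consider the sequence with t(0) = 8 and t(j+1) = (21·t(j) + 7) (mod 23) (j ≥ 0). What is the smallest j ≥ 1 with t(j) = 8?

Computing terms: t(0) = 8; t(1) = 14; t(2) = 2; t(3) = 3; t(4) = 1; t(5) = 5; t(6) = 20; t(7) = 13; t(8) = 4; t(9) = 22; t(10) = 9; t(11) = 12; t(12) = 6; t(13) = 18; t(14) = 17; t(15) = 19; t(16) = 15; t(17) = 0; t(18) = 7; t(19) = 16; t(20) = 21; t(21) = 11; t(22) = 8.
The sequence repeats with period 22.
The value 8 next appears (with j ≥ 1) at t(22).

22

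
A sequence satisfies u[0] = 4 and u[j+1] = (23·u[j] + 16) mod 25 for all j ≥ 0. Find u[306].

20

Computing terms: u[0] = 4, u[1] = 8, u[2] = 0, u[3] = 16, u[4] = 9, u[5] = 23, u[6] = 20, u[7] = 1, u[8] = 14, u[9] = 13, u[10] = 15, u[11] = 11, u[12] = 19, u[13] = 3, u[14] = 10, u[15] = 21, u[16] = 24, u[17] = 18, u[18] = 5, u[19] = 6, u[20] = 4.
The sequence repeats with period 20.
(306 - 0) mod 20 = 6, so u[306] = u[6] = 20.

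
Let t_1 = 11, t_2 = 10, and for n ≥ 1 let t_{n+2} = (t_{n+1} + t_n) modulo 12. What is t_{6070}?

11

We have t_1 = 11; t_2 = 10; t_3 = 9; t_4 = 7; t_5 = 4; t_6 = 11; t_7 = 3; t_8 = 2; t_9 = 5; t_{10} = 7; t_{11} = 0; t_{12} = 7; t_{13} = 7; t_{14} = 2; t_{15} = 9; t_{16} = 11; t_{17} = 8; t_{18} = 7; t_{19} = 3; t_{20} = 10; t_{21} = 1; t_{22} = 11; t_{23} = 0; t_{24} = 11; t_{25} = 11; t_{26} = 10.
Since (t_{25}, t_{26}) = (t_1, t_2) = (11, 10) (two consecutive terms determine the rest), the sequence is periodic with period 24.
(6070 - 1) mod 24 = 21, so t_{6070} = t_{22} = 11.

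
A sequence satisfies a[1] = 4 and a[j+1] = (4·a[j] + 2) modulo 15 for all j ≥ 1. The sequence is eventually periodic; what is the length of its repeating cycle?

Listing terms: a[1] = 4, a[2] = 3, a[3] = 14, a[4] = 13, a[5] = 9, a[6] = 8, a[7] = 4.
The sequence repeats with period 6.

6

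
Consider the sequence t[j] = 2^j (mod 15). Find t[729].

2

t[0] = 1, t[1] = 2, t[2] = 4, t[3] = 8, t[4] = 1.
The sequence repeats with period 4.
(729 - 0) mod 4 = 1, so t[729] = t[1] = 2.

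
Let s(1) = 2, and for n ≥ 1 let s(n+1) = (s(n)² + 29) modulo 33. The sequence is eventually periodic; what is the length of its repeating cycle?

We have s(1) = 2,  s(2) = 0,  s(3) = 29,  s(4) = 12,  s(5) = 8,  s(6) = 27,  s(7) = 32,  s(8) = 30,  s(9) = 5,  s(10) = 21,  s(11) = 8.
Since s(11) = s(5) = 8, the sequence is eventually periodic: after a pre-period of length 4 it cycles with period 6.

6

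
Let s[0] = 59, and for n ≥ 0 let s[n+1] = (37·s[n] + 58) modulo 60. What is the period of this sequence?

12

Listing terms: s[0] = 59,  s[1] = 21,  s[2] = 55,  s[3] = 53,  s[4] = 39,  s[5] = 1,  s[6] = 35,  s[7] = 33,  s[8] = 19,  s[9] = 41,  s[10] = 15,  s[11] = 13,  s[12] = 59.
The sequence repeats with period 12.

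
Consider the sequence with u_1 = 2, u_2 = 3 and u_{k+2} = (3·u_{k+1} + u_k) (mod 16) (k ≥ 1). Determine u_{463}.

2

Listing terms: u_1 = 2, u_2 = 3, u_3 = 11, u_4 = 4, u_5 = 7, u_6 = 9, u_7 = 2, u_8 = 15, u_9 = 15, u_{10} = 12, u_{11} = 3, u_{12} = 5, u_{13} = 2, u_{14} = 11, u_{15} = 3, u_{16} = 4, u_{17} = 15, u_{18} = 1, u_{19} = 2, u_{20} = 7, u_{21} = 7, u_{22} = 12, u_{23} = 11, u_{24} = 13, u_{25} = 2, u_{26} = 3.
Since (u_{25}, u_{26}) = (u_1, u_2) = (2, 3) (two consecutive terms determine the rest), the sequence is periodic with period 24.
So u_{463} = u_{1 + ((463-1) mod 24)} = u_7 = 2.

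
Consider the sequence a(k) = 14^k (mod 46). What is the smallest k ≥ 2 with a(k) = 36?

8

Listing terms: a(1) = 14,  a(2) = 12,  a(3) = 30,  a(4) = 6,  a(5) = 38,  a(6) = 26,  a(7) = 42,  a(8) = 36,  a(9) = 44,  a(10) = 18,  a(11) = 22,  a(12) = 32,  a(13) = 34,  a(14) = 16,  a(15) = 40,  a(16) = 8,  a(17) = 20,  a(18) = 4,  a(19) = 10,  a(20) = 2,  a(21) = 28,  a(22) = 24,  a(23) = 14.
Since a(23) = a(1) = 14, the sequence is periodic with period 22.
The value 36 first appears (with k ≥ 2) at a(8).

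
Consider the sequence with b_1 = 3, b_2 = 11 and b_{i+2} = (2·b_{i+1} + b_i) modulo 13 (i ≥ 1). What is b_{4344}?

Computing terms: b_1 = 3, b_2 = 11, b_3 = 12, b_4 = 9, b_5 = 4, b_6 = 4, b_7 = 12, b_8 = 2, b_9 = 3, b_{10} = 8, b_{11} = 6, b_{12} = 7, b_{13} = 7, b_{14} = 8, b_{15} = 10, b_{16} = 2, b_{17} = 1, b_{18} = 4, b_{19} = 9, b_{20} = 9, b_{21} = 1, b_{22} = 11, b_{23} = 10, b_{24} = 5, b_{25} = 7, b_{26} = 6, b_{27} = 6, b_{28} = 5, b_{29} = 3, b_{30} = 11.
Since (b_{29}, b_{30}) = (b_1, b_2) = (3, 11) (two consecutive terms determine the rest), the sequence is periodic with period 28.
(4344 - 1) mod 28 = 3, so b_{4344} = b_4 = 9.

9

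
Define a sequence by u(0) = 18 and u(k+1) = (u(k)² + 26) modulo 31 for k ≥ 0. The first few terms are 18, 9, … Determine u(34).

Computing terms: u(0) = 18,  u(1) = 9,  u(2) = 14,  u(3) = 5,  u(4) = 20,  u(5) = 23,  u(6) = 28,  u(7) = 4,  u(8) = 11,  u(9) = 23.
Since u(9) = u(5) = 23, the sequence is eventually periodic: after a pre-period of length 5 it cycles with period 4.
For k ≥ 5, u(k) depends only on (k - 5) mod 4. (34 - 5) mod 4 = 1, so u(34) = u(6) = 28.

28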